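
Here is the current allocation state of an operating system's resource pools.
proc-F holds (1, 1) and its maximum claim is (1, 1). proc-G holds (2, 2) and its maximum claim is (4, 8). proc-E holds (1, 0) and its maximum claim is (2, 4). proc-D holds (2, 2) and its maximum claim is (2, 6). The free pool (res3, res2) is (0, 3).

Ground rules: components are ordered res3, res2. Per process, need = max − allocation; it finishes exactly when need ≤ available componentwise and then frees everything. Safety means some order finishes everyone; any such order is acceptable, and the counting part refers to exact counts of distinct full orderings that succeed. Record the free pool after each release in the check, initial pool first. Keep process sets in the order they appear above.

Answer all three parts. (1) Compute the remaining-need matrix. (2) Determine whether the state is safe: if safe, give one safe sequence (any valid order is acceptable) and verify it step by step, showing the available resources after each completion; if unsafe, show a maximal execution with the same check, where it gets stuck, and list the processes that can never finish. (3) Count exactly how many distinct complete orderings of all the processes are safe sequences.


(1) Outstanding need per process (order res3, res2):
  proc-F: (0, 0)
  proc-G: (2, 6)
  proc-E: (1, 4)
  proc-D: (0, 4)
(2) SAFE. One safe sequence: proc-F, proc-E, proc-D, proc-G.
Key observation: at proc-E the run first touches a limit — (1, 4) against (1, 4), exact on a resource it actually requests.
Walking it through:
  pool = (0, 3)
  proc-F needs (0, 0) <= (0, 3) -> finishes; pool += (1, 1) = (1, 4)
  proc-E needs (1, 4) <= (1, 4) -> finishes; pool += (1, 0) = (2, 4)
  proc-D needs (0, 4) <= (2, 4) -> finishes; pool += (2, 2) = (4, 6)
  proc-G needs (2, 6) <= (4, 6) -> finishes; pool += (2, 2) = (6, 8)
(3) The exact count: 3 of the possible complete orderings are safe sequences.


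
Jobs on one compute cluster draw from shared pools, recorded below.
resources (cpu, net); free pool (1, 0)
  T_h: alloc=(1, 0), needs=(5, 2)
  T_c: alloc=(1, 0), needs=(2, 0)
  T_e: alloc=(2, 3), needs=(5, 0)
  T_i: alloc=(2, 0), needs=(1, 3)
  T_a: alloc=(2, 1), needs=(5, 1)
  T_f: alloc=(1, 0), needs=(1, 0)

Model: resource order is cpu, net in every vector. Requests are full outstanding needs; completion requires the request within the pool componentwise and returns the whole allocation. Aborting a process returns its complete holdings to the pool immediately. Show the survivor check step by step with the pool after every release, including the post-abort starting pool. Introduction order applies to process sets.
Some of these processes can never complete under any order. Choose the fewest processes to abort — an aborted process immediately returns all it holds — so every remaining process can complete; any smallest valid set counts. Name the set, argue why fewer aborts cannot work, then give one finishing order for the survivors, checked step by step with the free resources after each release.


Minimum abort set: T_a.
Key observation: aborting T_a returns (2, 1), and T_e — hopeless before — runs at step 3 with the returned capacity in the pool.
Minimality: the empty abort set fails — the state is deadlocked as it stands.
One survivor order: T_c, T_f, T_e, T_h, T_i. Verifying each step (post-abort pool first):
  pool = (3, 1)
  T_c: need (2, 0) fits (3, 1); releases (1, 0), pool now (4, 1)
  T_f: need (1, 0) fits (4, 1); releases (1, 0), pool now (5, 1)
  T_e: need (5, 0) fits (5, 1); releases (2, 3), pool now (7, 4)
  T_h: need (5, 2) fits (7, 4); releases (1, 0), pool now (8, 4)
  T_i: need (1, 3) fits (8, 4); releases (2, 0), pool now (10, 4)


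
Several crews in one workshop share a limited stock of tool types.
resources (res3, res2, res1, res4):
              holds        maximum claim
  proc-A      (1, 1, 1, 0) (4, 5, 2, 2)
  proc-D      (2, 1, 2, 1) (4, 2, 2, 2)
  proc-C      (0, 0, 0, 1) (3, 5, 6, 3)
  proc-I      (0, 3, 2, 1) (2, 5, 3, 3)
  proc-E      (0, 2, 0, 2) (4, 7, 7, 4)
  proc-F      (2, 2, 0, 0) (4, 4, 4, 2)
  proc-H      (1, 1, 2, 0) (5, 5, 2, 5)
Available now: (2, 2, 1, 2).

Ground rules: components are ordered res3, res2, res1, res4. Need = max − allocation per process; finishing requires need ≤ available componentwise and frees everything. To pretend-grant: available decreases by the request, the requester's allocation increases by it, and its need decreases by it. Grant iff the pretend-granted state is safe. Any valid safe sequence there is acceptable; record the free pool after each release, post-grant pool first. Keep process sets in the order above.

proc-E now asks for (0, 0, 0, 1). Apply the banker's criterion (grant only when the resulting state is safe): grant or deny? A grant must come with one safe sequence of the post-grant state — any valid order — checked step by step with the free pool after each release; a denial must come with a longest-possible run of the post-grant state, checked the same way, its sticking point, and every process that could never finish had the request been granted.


DENY: after the grant no complete ordering would exist.
Key observation: after proc-D, proc-I, proc-A, proc-C, proc-F the pool peaks at (7, 9, 6, 4), and each blocked process is short somewhere: proc-E on res1; proc-H on res4.
Pretend the grant happened; the run proc-D, proc-I, proc-A, proc-C, proc-F goes as far as possible. Walking it through:
  pool = (2, 2, 1, 1)
  proc-D needs (2, 1, 0, 1) <= (2, 2, 1, 1) -> finishes; pool += (2, 1, 2, 1) = (4, 3, 3, 2)
  proc-I needs (2, 2, 1, 2) <= (4, 3, 3, 2) -> finishes; pool += (0, 3, 2, 1) = (4, 6, 5, 3)
  proc-A needs (3, 4, 1, 2) <= (4, 6, 5, 3) -> finishes; pool += (1, 1, 1, 0) = (5, 7, 6, 3)
  proc-C needs (3, 5, 6, 2) <= (5, 7, 6, 3) -> finishes; pool += (0, 0, 0, 1) = (5, 7, 6, 4)
  proc-F needs (2, 2, 4, 2) <= (5, 7, 6, 4) -> finishes; pool += (2, 2, 0, 0) = (7, 9, 6, 4)
  blocked: proc-E wants (4, 5, 7, 1), pool (7, 9, 6, 4) — not enough res1
  blocked: proc-H wants (4, 4, 0, 5), pool (7, 9, 6, 4) — not enough res4
Processes that could never finish after the grant: proc-E and proc-H.


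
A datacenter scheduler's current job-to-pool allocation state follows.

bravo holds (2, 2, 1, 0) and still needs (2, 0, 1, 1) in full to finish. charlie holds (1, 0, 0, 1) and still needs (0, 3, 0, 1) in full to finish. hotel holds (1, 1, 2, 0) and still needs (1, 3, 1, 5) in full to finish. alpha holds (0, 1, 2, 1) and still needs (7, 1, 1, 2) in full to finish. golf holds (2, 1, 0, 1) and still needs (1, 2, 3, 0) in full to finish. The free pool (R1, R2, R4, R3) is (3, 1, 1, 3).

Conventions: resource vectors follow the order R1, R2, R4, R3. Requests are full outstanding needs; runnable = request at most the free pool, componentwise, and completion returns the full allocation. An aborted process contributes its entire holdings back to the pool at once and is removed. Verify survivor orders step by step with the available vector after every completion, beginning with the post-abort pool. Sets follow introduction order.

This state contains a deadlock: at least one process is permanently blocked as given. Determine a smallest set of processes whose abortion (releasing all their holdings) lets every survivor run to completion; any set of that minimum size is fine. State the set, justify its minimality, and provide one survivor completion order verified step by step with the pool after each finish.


The answer: abort golf.
Key observation: alpha had no path to completion before; after the abort of golf ((2, 1, 0, 1) returned), step 3 is where it fits.
No smaller set exists: with zero aborts the deadlock remains.
One survivor order: bravo, charlie, alpha, hotel. Step-by-step check (post-abort pool first):
  pool = (5, 2, 1, 4)
  run bravo (needs (2, 0, 1, 1), free (5, 2, 1, 4)); after release of (2, 2, 1, 0) the pool is (7, 4, 2, 4)
  run charlie (needs (0, 3, 0, 1), free (7, 4, 2, 4)); after release of (1, 0, 0, 1) the pool is (8, 4, 2, 5)
  run alpha (needs (7, 1, 1, 2), free (8, 4, 2, 5)); after release of (0, 1, 2, 1) the pool is (8, 5, 4, 6)
  run hotel (needs (1, 3, 1, 5), free (8, 5, 4, 6)); after release of (1, 1, 2, 0) the pool is (9, 6, 6, 6)


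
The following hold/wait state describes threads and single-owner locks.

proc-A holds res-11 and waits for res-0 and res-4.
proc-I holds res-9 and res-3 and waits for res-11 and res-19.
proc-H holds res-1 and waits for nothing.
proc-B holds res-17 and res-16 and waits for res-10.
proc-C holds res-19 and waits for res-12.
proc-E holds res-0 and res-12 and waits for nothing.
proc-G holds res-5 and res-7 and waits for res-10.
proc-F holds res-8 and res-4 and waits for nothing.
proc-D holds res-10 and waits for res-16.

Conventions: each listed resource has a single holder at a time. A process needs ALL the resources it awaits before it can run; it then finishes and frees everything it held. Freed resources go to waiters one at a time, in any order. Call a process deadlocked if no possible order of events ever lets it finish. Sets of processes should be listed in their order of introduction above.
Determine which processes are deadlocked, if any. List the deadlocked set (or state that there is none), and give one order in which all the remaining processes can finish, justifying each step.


The deadlocked set is proc-B, proc-G and proc-D.
Key observation: the wait chain closes on itself along proc-B -> proc-D -> proc-B; proc-G waits into the deadlock from upstream.
A valid finishing order for the others: proc-E, proc-H, proc-C, proc-F, proc-A, proc-I.
Step-by-step check:
  run proc-E (it waits on nothing); releases res-0 and res-12
  run proc-H (it waits on nothing); releases res-1
  run proc-C (all its waits — res-12 — are resolved); releases res-19
  run proc-F (it waits on nothing); releases res-8 and res-4
  run proc-A (all its waits — res-0 and res-4 — are resolved); releases res-11
  run proc-I (all its waits — res-11 and res-19 — are resolved); releases res-9 and res-3


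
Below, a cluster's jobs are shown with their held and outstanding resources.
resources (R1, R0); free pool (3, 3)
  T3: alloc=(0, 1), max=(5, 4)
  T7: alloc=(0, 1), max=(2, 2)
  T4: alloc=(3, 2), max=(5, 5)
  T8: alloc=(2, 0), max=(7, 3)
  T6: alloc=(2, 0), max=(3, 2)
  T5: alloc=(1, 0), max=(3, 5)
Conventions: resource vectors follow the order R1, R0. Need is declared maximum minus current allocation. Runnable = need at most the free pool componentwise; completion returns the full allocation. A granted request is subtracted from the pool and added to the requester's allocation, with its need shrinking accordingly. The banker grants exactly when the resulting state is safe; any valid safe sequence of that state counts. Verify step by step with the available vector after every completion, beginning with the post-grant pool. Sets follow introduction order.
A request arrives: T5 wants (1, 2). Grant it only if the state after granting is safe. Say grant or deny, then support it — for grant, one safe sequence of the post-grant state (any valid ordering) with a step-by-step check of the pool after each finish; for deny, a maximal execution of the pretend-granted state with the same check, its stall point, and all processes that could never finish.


DENY: after the grant no complete ordering would exist.
Key observation: after T7, T6 complete, (4, 2) is the best the pool ever gets, yet each leftover process wants more R0.
After a pretend grant, a maximal execution: T7, T6 — then nothing else fits. Walking it through:
  pool = (2, 1)
  T7: need (2, 1) fits (2, 1); releases (0, 1), pool now (2, 2)
  T6: need (1, 2) fits (2, 2); releases (2, 0), pool now (4, 2)
  T3 still needs (5, 3) but only (4, 2) is free — short on R1 and R0
  T4 still needs (2, 3) but only (4, 2) is free — short on R0
  T8 still needs (5, 3) but only (4, 2) is free — short on R1 and R0
  T5 still needs (1, 3) but only (4, 2) is free — short on R0
Post-grant, the permanently blocked set is T3, T4, T8 and T5.


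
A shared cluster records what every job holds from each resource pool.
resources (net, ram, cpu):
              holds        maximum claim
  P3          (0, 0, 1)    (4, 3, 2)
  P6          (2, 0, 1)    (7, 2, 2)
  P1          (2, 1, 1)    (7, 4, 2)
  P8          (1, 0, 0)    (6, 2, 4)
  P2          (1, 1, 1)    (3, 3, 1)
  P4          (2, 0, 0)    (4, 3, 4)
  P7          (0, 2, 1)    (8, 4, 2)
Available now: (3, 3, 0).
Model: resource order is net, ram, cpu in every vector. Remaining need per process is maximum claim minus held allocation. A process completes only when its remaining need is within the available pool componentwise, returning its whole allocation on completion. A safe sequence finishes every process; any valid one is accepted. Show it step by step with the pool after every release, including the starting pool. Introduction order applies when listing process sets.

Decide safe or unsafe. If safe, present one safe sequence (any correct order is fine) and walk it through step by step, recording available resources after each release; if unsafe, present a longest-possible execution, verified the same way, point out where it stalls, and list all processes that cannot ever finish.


UNSAFE — no complete ordering exists.
Key observation: after P2, P3 the pool peaks at (4, 4, 2), and each blocked process is short somewhere: P6 on net; P1 on net; P8 on net, cpu; P4 on cpu; P7 on net.
A maximal execution: P2, P3 — then nothing else fits. Walking it through:
  pool = (3, 3, 0)
  P2: need (2, 2, 0) fits (3, 3, 0); releases (1, 1, 1), pool now (4, 4, 1)
  P3: need (4, 3, 1) fits (4, 4, 1); releases (0, 0, 1), pool now (4, 4, 2)
  P6 cannot run: need (5, 2, 1) vs free (4, 4, 2) (insufficient net)
  P1 cannot run: need (5, 3, 1) vs free (4, 4, 2) (insufficient net)
  P8 cannot run: need (5, 2, 4) vs free (4, 4, 2) (insufficient net and cpu)
  P4 cannot run: need (2, 3, 4) vs free (4, 4, 2) (insufficient cpu)
  P7 cannot run: need (8, 2, 1) vs free (4, 4, 2) (insufficient net)
Permanently blocked: P6, P1, P8, P4 and P7.


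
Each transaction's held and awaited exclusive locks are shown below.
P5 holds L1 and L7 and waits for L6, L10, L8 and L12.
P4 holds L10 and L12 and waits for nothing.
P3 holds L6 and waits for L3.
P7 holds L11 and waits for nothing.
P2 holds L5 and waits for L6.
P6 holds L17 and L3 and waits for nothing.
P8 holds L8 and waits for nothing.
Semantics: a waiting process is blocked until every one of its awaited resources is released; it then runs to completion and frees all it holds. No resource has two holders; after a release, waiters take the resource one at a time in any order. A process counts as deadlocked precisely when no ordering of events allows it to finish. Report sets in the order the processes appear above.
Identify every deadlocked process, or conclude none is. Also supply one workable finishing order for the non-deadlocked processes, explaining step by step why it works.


The deadlocked set is empty.
Key observation: every chain of waits terminates; starting from the processes that wait on nothing, all the rest unlock in turn.
One completion order for the rest: P6, P3, P4, P7, P8, P5, P2.
Verifying each step:
  P6 waits on nothing -> runs at once and releases L17 and L3
  P3: everything it awaited (L3) is free; runs, freeing L6
  P4 waits on nothing -> runs at once and releases L10 and L12
  P7 waits on nothing -> runs at once and releases L11
  P8 waits on nothing -> runs at once and releases L8
  P5: everything it awaited (L6, L10, L8 and L12) is free; runs, freeing L1 and L7
  P2: everything it awaited (L6) is free; runs, freeing L5


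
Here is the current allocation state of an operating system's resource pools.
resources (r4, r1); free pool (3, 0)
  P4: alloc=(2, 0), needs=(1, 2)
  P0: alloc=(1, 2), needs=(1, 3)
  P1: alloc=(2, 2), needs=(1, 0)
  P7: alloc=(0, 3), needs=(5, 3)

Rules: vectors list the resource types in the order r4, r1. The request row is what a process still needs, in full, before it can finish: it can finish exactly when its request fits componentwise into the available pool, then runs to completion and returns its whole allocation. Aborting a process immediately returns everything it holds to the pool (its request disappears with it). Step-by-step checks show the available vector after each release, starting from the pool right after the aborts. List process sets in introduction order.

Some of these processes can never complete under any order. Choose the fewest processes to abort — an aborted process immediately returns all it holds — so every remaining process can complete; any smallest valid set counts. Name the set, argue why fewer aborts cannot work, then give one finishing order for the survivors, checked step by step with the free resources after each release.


Minimum abort set: P0.
Key observation: no ordering could ever have run P7 before the abort of P0; with (1, 2) back in the pool it fits at step 3.
Minimality: the empty abort set fails — the state is deadlocked as it stands.
Survivors finish in the order: P1, P4, P7. Step-by-step check (pool after the aborts first):
  pool = (4, 2)
  run P1 (needs (1, 0), free (4, 2)); after release of (2, 2) the pool is (6, 4)
  run P4 (needs (1, 2), free (6, 4)); after release of (2, 0) the pool is (8, 4)
  run P7 (needs (5, 3), free (8, 4)); after release of (0, 3) the pool is (8, 7)


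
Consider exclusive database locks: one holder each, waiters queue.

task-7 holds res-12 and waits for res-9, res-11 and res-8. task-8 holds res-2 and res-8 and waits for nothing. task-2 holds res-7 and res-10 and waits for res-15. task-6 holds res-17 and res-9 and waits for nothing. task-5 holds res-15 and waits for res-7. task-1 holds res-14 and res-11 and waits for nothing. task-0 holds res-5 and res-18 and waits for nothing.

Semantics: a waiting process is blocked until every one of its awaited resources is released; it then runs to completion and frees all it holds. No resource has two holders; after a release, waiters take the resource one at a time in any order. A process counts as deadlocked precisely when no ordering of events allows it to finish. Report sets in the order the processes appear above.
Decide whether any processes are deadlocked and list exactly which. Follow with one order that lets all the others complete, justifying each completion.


Deadlocked set: task-2 and task-5.
Key observation: the loop task-2 -> task-5 -> task-2 blocks itself forever; no other process is dragged down with it.
One completion order for the rest: task-6, task-8, task-0, task-1, task-7.
Step-by-step check:
  task-6 waits on nothing -> runs at once and releases res-17 and res-9
  task-8 waits on nothing -> runs at once and releases res-2 and res-8
  task-0 waits on nothing -> runs at once and releases res-5 and res-18
  task-1 waits on nothing -> runs at once and releases res-14 and res-11
  task-7: everything it awaited (res-9, res-11 and res-8) is free; runs, freeing res-12


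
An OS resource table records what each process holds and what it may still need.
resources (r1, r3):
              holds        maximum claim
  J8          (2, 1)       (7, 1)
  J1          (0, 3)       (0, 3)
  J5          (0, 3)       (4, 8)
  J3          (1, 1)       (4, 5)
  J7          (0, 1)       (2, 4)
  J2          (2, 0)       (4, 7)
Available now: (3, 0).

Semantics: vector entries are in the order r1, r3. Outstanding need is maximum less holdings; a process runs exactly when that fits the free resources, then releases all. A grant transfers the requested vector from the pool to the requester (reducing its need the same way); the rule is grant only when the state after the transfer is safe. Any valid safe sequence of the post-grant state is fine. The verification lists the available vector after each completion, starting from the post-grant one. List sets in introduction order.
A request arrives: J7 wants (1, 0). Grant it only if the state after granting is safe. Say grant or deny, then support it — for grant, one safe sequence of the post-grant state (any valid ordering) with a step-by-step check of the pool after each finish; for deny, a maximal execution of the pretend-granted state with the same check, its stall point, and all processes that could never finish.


GRANT. The post-grant state is safe; one safe sequence: J1, J7, J3, J5, J2, J8.
Key observation: granting shrinks the pool to (2, 0), yet J1 still fits and the chain goes through.
Verifying the post-grant state step by step:
  pool = (2, 0)
  J1 needs (0, 0) <= (2, 0) -> finishes; pool += (0, 3) = (2, 3)
  J7 needs (1, 3) <= (2, 3) -> finishes; pool += (1, 1) = (3, 4)
  J3 needs (3, 4) <= (3, 4) -> finishes; pool += (1, 1) = (4, 5)
  J5 needs (4, 5) <= (4, 5) -> finishes; pool += (0, 3) = (4, 8)
  J2 needs (2, 7) <= (4, 8) -> finishes; pool += (2, 0) = (6, 8)
  J8 needs (5, 0) <= (6, 8) -> finishes; pool += (2, 1) = (8, 9)


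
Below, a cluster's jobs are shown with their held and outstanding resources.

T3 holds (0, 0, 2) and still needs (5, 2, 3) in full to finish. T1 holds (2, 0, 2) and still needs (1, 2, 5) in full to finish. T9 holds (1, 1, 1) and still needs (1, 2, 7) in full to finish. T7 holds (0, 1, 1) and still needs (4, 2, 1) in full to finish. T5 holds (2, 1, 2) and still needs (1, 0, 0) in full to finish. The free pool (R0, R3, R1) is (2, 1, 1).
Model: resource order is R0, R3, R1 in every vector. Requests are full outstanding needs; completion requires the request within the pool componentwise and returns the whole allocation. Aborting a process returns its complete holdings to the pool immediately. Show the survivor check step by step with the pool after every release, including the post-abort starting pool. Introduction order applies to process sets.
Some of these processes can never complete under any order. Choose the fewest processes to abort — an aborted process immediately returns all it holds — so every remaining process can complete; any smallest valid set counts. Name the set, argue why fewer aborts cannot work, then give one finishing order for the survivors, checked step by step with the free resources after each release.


Minimum abort set: T3.
Key observation: before aborting T3, T1 was permanently blocked — no order could ever run it; afterwards it completes at step 2.
No smaller set exists: with zero aborts the deadlock remains.
The survivors complete as T5, T1, T7, T9. Step-by-step check (starting from the post-abort pool):
  pool = (2, 1, 3)
  T5 needs (1, 0, 0) <= (2, 1, 3) -> finishes; pool += (2, 1, 2) = (4, 2, 5)
  T1 needs (1, 2, 5) <= (4, 2, 5) -> finishes; pool += (2, 0, 2) = (6, 2, 7)
  T7 needs (4, 2, 1) <= (6, 2, 7) -> finishes; pool += (0, 1, 1) = (6, 3, 8)
  T9 needs (1, 2, 7) <= (6, 3, 8) -> finishes; pool += (1, 1, 1) = (7, 4, 9)


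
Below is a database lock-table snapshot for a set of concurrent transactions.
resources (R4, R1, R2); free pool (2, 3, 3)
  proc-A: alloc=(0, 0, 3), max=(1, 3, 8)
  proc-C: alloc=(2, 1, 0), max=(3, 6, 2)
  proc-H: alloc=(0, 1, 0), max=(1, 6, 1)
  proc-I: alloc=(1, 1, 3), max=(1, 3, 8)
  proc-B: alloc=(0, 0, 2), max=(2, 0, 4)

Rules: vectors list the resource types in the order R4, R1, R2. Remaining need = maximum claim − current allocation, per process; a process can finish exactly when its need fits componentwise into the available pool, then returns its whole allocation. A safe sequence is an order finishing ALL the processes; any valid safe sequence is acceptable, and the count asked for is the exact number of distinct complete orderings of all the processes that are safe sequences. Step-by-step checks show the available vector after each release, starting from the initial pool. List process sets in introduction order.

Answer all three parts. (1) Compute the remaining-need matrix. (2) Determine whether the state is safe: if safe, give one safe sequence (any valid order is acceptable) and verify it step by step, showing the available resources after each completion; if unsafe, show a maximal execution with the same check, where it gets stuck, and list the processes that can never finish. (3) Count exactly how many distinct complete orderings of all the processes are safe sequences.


(1) Need matrix, components ordered R4, R1, R2:
  proc-A: (1, 3, 5)
  proc-C: (1, 5, 2)
  proc-H: (1, 5, 1)
  proc-I: (0, 2, 5)
  proc-B: (2, 0, 2)
(2) UNSAFE.
Key observation: once proc-B, proc-A, proc-I finish, the pool peaks at (3, 4, 11) — and every remaining process still needs more R1 than that.
Going as far as possible: proc-B, proc-A, proc-I; after that, nothing fits. Step-by-step check:
  pool = (2, 3, 3)
  run proc-B (needs (2, 0, 2), free (2, 3, 3)); after release of (0, 0, 2) the pool is (2, 3, 5)
  run proc-A (needs (1, 3, 5), free (2, 3, 5)); after release of (0, 0, 3) the pool is (2, 3, 8)
  run proc-I (needs (0, 2, 5), free (2, 3, 8)); after release of (1, 1, 3) the pool is (3, 4, 11)
  blocked: proc-C wants (1, 5, 2), pool (3, 4, 11) — not enough R1
  blocked: proc-H wants (1, 5, 1), pool (3, 4, 11) — not enough R1
Permanently blocked: proc-C and proc-H.
(3) Exactly 0 of the possible complete orderings are safe sequences.


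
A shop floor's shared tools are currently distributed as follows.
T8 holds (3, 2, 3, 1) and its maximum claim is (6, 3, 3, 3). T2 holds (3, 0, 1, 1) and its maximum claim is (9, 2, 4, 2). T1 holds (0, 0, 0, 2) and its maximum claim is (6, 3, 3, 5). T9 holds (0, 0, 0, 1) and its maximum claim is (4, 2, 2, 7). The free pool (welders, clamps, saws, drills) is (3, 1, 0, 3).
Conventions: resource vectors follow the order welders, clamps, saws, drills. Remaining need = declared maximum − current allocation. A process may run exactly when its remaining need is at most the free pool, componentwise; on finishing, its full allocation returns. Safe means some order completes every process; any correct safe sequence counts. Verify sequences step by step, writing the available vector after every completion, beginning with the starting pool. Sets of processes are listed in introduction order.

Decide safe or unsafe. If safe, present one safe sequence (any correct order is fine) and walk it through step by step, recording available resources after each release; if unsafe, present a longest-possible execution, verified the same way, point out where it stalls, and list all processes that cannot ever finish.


SAFE — a valid safe sequence is T8, T1, T9, T2.
Key observation: at T8 the run first touches a limit — (3, 1, 0, 2) against (3, 1, 0, 3), exact on a resource it actually requests.
Step-by-step check:
  pool = (3, 1, 0, 3)
  T8 needs (3, 1, 0, 2) <= (3, 1, 0, 3) -> finishes; pool += (3, 2, 3, 1) = (6, 3, 3, 4)
  T1 needs (6, 3, 3, 3) <= (6, 3, 3, 4) -> finishes; pool += (0, 0, 0, 2) = (6, 3, 3, 6)
  T9 needs (4, 2, 2, 6) <= (6, 3, 3, 6) -> finishes; pool += (0, 0, 0, 1) = (6, 3, 3, 7)
  T2 needs (6, 2, 3, 1) <= (6, 3, 3, 7) -> finishes; pool += (3, 0, 1, 1) = (9, 3, 4, 8)


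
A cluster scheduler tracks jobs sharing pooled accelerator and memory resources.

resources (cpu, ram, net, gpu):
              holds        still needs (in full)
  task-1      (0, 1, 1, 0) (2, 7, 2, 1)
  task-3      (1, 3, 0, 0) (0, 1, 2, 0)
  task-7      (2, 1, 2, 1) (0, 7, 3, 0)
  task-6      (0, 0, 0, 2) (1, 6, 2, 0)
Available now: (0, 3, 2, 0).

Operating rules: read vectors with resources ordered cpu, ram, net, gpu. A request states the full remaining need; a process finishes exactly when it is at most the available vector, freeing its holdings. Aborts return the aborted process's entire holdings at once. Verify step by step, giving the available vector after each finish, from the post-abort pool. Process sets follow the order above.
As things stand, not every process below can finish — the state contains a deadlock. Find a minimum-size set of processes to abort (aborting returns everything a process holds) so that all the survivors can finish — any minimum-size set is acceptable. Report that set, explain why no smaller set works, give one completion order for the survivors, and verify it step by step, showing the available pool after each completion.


Minimum abort set: task-7.
Key observation: task-1 could never have finished before the abort; with (2, 1, 2, 1) returned by task-7, it fits at step 3.
No smaller set exists: with zero aborts the deadlock remains.
The survivors complete as task-3, task-6, task-1. Step-by-step check (starting from the post-abort pool):
  pool = (2, 4, 4, 1)
  task-3 needs (0, 1, 2, 0) <= (2, 4, 4, 1) -> finishes; pool += (1, 3, 0, 0) = (3, 7, 4, 1)
  task-6 needs (1, 6, 2, 0) <= (3, 7, 4, 1) -> finishes; pool += (0, 0, 0, 2) = (3, 7, 4, 3)
  task-1 needs (2, 7, 2, 1) <= (3, 7, 4, 3) -> finishes; pool += (0, 1, 1, 0) = (3, 8, 5, 3)


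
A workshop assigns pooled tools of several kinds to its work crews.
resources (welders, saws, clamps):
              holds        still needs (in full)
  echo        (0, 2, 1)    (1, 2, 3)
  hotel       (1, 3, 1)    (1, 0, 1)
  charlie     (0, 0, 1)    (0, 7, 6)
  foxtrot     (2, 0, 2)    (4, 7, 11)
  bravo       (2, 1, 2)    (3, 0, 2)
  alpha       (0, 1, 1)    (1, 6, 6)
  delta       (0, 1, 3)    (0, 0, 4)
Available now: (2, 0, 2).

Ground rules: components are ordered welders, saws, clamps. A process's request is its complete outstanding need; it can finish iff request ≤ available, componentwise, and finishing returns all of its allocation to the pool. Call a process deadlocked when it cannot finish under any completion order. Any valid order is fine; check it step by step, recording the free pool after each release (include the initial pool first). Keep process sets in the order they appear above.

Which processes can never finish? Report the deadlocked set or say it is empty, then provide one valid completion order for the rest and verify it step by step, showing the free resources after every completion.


No process is deadlocked.
Key observation: the pool covers hotel at once, and every later process fits after earlier releases.
One completion order for the rest: hotel, bravo, delta, echo, alpha, charlie, foxtrot. Verifying each step:
  pool = (2, 0, 2)
  hotel needs (1, 0, 1) <= (2, 0, 2) -> finishes; pool += (1, 3, 1) = (3, 3, 3)
  bravo needs (3, 0, 2) <= (3, 3, 3) -> finishes; pool += (2, 1, 2) = (5, 4, 5)
  delta needs (0, 0, 4) <= (5, 4, 5) -> finishes; pool += (0, 1, 3) = (5, 5, 8)
  echo needs (1, 2, 3) <= (5, 5, 8) -> finishes; pool += (0, 2, 1) = (5, 7, 9)
  alpha needs (1, 6, 6) <= (5, 7, 9) -> finishes; pool += (0, 1, 1) = (5, 8, 10)
  charlie needs (0, 7, 6) <= (5, 8, 10) -> finishes; pool += (0, 0, 1) = (5, 8, 11)
  foxtrot needs (4, 7, 11) <= (5, 8, 11) -> finishes; pool += (2, 0, 2) = (7, 8, 13)


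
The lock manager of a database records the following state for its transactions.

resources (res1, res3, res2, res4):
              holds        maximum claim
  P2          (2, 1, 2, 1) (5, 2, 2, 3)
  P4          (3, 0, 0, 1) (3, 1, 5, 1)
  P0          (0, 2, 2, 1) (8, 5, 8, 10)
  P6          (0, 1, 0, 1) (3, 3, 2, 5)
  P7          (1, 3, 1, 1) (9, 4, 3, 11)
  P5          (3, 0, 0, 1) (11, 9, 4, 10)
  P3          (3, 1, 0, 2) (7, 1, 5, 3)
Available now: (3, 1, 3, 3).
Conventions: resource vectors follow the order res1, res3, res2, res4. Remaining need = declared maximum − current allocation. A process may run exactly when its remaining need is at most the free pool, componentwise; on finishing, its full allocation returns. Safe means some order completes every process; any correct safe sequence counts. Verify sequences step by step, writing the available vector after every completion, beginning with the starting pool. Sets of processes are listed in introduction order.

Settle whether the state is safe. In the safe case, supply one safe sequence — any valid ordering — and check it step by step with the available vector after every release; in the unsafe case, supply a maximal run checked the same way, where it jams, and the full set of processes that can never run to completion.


The state is UNSAFE.
Key observation: after P2, P4, P6, P3 complete, (11, 4, 5, 8) is the best the pool ever gets, yet each leftover process wants more res4.
Going as far as possible: P2, P4, P6, P3; after that, nothing fits. Verifying each step:
  pool = (3, 1, 3, 3)
  P2: need (3, 1, 0, 2) fits (3, 1, 3, 3); releases (2, 1, 2, 1), pool now (5, 2, 5, 4)
  P4: need (0, 1, 5, 0) fits (5, 2, 5, 4); releases (3, 0, 0, 1), pool now (8, 2, 5, 5)
  P6: need (3, 2, 2, 4) fits (8, 2, 5, 5); releases (0, 1, 0, 1), pool now (8, 3, 5, 6)
  P3: need (4, 0, 5, 1) fits (8, 3, 5, 6); releases (3, 1, 0, 2), pool now (11, 4, 5, 8)
  blocked: P0 wants (8, 3, 6, 9), pool (11, 4, 5, 8) — not enough res2 and res4
  blocked: P7 wants (8, 1, 2, 10), pool (11, 4, 5, 8) — not enough res4
  blocked: P5 wants (8, 9, 4, 9), pool (11, 4, 5, 8) — not enough res3 and res4
Processes that can never finish: P0, P7 and P5.


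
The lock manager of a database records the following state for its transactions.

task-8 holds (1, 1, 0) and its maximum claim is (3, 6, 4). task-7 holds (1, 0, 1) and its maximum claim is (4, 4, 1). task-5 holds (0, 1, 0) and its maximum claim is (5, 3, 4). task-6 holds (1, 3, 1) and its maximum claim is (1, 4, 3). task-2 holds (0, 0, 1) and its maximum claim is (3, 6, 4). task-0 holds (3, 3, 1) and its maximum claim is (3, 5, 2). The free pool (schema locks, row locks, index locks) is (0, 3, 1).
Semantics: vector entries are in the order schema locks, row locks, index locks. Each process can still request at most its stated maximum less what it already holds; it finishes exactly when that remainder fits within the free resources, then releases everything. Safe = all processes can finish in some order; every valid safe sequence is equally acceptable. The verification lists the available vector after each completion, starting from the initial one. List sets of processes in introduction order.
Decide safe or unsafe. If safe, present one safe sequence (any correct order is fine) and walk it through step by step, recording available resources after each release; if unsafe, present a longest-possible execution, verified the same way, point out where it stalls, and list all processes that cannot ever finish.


The state is SAFE; one workable sequence: task-0, task-6, task-7, task-2, task-5, task-8.
Key observation: at task-0 the run first touches a limit — (0, 2, 1) against (0, 3, 1), exact on a resource it actually requests.
Step-by-step check:
  pool = (0, 3, 1)
  task-0 needs (0, 2, 1) <= (0, 3, 1) -> finishes; pool += (3, 3, 1) = (3, 6, 2)
  task-6 needs (0, 1, 2) <= (3, 6, 2) -> finishes; pool += (1, 3, 1) = (4, 9, 3)
  task-7 needs (3, 4, 0) <= (4, 9, 3) -> finishes; pool += (1, 0, 1) = (5, 9, 4)
  task-2 needs (3, 6, 3) <= (5, 9, 4) -> finishes; pool += (0, 0, 1) = (5, 9, 5)
  task-5 needs (5, 2, 4) <= (5, 9, 5) -> finishes; pool += (0, 1, 0) = (5, 10, 5)
  task-8 needs (2, 5, 4) <= (5, 10, 5) -> finishes; pool += (1, 1, 0) = (6, 11, 5)


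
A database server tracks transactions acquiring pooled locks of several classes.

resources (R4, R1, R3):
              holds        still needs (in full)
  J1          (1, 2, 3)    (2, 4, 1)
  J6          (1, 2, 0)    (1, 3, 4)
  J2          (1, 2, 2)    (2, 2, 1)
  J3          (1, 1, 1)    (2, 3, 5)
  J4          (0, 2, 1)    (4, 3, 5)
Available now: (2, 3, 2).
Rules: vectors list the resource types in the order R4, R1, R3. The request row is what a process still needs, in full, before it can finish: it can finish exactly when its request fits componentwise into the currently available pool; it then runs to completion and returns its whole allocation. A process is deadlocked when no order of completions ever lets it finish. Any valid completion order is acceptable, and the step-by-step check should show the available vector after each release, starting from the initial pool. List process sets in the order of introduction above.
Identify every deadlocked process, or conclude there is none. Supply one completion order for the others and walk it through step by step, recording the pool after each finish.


The deadlocked set is empty.
Key observation: there is always a runnable process — J2 first — so the state unwinds completely.
One completion order for the rest: J2, J1, J3, J4, J6. Walking it through:
  pool = (2, 3, 2)
  J2: need (2, 2, 1) fits (2, 3, 2); releases (1, 2, 2), pool now (3, 5, 4)
  J1: need (2, 4, 1) fits (3, 5, 4); releases (1, 2, 3), pool now (4, 7, 7)
  J3: need (2, 3, 5) fits (4, 7, 7); releases (1, 1, 1), pool now (5, 8, 8)
  J4: need (4, 3, 5) fits (5, 8, 8); releases (0, 2, 1), pool now (5, 10, 9)
  J6: need (1, 3, 4) fits (5, 10, 9); releases (1, 2, 0), pool now (6, 12, 9)


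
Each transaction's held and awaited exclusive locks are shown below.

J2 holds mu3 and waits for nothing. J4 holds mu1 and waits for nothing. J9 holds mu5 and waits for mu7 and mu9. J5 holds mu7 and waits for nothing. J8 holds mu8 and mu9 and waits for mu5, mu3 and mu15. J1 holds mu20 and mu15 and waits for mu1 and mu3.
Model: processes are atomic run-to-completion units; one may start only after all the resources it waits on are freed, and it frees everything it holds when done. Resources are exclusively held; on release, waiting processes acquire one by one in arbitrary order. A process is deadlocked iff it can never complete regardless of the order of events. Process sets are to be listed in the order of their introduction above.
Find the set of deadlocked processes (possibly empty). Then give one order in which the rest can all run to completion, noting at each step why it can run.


Deadlocked set: J9 and J8.
Key observation: nobody on the ring J9 -> J8 -> J9 can start until another member finishes, which never happens; no other process is dragged down with it.
A valid finishing order for the others: J4, J2, J5, J1.
Walking it through:
  J4 waits on nothing -> runs at once and releases mu1
  J2 waits on nothing -> runs at once and releases mu3
  J5 waits on nothing -> runs at once and releases mu7
  J1 waits on mu1 and mu3 — all released -> runs and releases mu20 and mu15


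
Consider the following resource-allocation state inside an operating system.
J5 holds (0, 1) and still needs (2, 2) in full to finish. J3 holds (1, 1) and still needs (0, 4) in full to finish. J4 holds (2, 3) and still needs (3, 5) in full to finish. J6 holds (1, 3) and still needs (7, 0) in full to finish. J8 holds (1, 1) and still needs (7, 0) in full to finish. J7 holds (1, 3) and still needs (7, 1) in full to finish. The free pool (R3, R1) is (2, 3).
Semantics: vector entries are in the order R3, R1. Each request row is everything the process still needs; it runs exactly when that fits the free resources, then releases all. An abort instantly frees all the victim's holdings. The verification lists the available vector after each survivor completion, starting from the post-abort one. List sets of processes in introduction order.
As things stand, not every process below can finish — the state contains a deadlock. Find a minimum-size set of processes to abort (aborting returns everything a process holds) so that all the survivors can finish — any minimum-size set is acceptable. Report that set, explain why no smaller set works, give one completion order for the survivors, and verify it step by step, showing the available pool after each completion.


Abort J8 and J7.
Key observation: J6 was stuck for good until J8 and J7 gave back (2, 4); in the order shown it finishes at step 4.
Minimality, checking each single-abort alternative: J5 alone leaves J6 blocked (short on R3); J3 alone leaves J6 blocked (short on R3); J4 alone leaves J6 blocked (short on R3); J6 alone leaves J8 blocked (short on R3); J8 alone leaves J6 blocked (short on R3); J7 alone leaves J6 blocked (short on R3).
One survivor order: J3, J4, J5, J6. Check, step by step (post-abort pool first):
  pool = (4, 7)
  J3 needs (0, 4) <= (4, 7) -> finishes; pool += (1, 1) = (5, 8)
  J4 needs (3, 5) <= (5, 8) -> finishes; pool += (2, 3) = (7, 11)
  J5 needs (2, 2) <= (7, 11) -> finishes; pool += (0, 1) = (7, 12)
  J6 needs (7, 0) <= (7, 12) -> finishes; pool += (1, 3) = (8, 15)


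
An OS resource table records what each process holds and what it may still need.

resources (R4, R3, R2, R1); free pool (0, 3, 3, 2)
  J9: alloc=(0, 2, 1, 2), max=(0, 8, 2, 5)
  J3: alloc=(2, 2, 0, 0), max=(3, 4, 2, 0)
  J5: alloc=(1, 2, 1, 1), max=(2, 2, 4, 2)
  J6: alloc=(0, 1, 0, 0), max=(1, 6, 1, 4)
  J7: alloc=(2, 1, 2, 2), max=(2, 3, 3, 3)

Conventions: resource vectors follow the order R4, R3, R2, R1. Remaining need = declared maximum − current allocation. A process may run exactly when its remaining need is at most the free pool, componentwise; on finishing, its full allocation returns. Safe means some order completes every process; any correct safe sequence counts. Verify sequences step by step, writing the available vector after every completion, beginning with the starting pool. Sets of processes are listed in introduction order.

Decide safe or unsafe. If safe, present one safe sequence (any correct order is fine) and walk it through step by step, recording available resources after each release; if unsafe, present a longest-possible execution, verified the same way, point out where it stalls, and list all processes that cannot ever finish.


The state is SAFE; one workable sequence: J7, J3, J5, J6, J9.
Key observation: every step clears its requested resources with room to spare; the minimum clearance is 1, first at J7 — (0, 2, 1, 1) vs (0, 3, 3, 2) free.
Check, step by step:
  pool = (0, 3, 3, 2)
  run J7 (needs (0, 2, 1, 1), free (0, 3, 3, 2)); after release of (2, 1, 2, 2) the pool is (2, 4, 5, 4)
  run J3 (needs (1, 2, 2, 0), free (2, 4, 5, 4)); after release of (2, 2, 0, 0) the pool is (4, 6, 5, 4)
  run J5 (needs (1, 0, 3, 1), free (4, 6, 5, 4)); after release of (1, 2, 1, 1) the pool is (5, 8, 6, 5)
  run J6 (needs (1, 5, 1, 4), free (5, 8, 6, 5)); after release of (0, 1, 0, 0) the pool is (5, 9, 6, 5)
  run J9 (needs (0, 6, 1, 3), free (5, 9, 6, 5)); after release of (0, 2, 1, 2) the pool is (5, 11, 7, 7)
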